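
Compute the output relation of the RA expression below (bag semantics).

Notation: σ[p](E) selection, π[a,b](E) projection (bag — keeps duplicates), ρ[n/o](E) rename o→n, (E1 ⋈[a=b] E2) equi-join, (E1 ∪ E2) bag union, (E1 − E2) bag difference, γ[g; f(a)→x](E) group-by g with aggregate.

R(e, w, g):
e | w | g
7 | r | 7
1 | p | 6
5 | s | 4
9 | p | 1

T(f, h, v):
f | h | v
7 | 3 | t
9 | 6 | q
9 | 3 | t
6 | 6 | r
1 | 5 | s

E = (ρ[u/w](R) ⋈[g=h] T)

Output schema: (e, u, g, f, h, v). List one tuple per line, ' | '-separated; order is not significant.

Per-node cardinality:
  R → 4
  ρ[u/w](R) → 4
  T → 5
  (ρ[u/w](R) ⋈[g=h] T) → 2

== RESULT ==
e | u | g | f | h | v
1 | p | 6 | 6 | 6 | r
1 | p | 6 | 9 | 6 | q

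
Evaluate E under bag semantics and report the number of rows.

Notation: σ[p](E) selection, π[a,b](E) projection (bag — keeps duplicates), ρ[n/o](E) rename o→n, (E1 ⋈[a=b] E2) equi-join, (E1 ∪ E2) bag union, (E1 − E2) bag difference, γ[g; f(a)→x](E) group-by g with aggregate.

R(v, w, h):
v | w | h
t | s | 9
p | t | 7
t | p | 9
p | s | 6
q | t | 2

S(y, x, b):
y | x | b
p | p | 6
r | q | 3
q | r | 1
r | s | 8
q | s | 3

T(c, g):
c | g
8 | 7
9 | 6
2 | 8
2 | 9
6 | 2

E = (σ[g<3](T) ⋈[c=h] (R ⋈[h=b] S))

Stepwise |·|:
  T → 5
  σ[g<3](T) → 1
  R → 5
  S → 5
  (R ⋈[h=b] S) → 1
  (σ[g<3](T) ⋈[c=h] (R ⋈[h=b] S)) → 1

|E| = 1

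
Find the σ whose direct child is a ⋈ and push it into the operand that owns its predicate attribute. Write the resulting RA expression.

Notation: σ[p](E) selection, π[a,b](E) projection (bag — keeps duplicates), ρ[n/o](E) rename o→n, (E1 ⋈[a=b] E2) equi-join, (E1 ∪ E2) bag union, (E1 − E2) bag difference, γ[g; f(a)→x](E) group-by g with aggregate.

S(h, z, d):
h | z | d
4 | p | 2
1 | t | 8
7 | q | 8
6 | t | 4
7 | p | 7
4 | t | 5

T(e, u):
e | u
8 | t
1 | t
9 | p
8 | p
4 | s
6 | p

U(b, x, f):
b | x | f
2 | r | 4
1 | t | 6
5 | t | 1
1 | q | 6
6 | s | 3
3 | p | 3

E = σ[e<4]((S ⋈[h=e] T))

σ filters on e, owned by the right side.
E' = (S ⋈[h=e] σ[e<4](T))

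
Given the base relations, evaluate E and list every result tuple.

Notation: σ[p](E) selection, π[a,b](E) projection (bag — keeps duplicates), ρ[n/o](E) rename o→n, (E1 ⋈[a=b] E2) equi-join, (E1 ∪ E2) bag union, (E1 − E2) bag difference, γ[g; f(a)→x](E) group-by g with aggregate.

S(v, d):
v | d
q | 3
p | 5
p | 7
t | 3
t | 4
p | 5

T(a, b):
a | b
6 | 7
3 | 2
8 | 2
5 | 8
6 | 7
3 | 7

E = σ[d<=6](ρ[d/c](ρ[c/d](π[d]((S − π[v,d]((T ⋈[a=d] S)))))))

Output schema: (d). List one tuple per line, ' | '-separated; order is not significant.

Subexpression sizes:
  S → 6
  T → 6
  S → 6
  (T ⋈[a=d] S) → 6
  π[v,d]((T ⋈[a=d] S)) → 6
  (S − π[v,d]((T ⋈[a=d] S))) → 2
  π[d]((S − π[v,d]((T ⋈[a=d] S)))) → 2
  ρ[c/d](π[d]((S − π[v,d]((T ⋈[a=d] S))))) → 2
  ρ[d/c](ρ[c/d](π[d]((S − π[v,d]((T ⋈[a=d] S)))))) → 2
  σ[d<=6](ρ[d/c](ρ[c/d](π[d]((S − π[v,d]((T ⋈[a=d] S))))))) → 1

== RESULT ==
d
4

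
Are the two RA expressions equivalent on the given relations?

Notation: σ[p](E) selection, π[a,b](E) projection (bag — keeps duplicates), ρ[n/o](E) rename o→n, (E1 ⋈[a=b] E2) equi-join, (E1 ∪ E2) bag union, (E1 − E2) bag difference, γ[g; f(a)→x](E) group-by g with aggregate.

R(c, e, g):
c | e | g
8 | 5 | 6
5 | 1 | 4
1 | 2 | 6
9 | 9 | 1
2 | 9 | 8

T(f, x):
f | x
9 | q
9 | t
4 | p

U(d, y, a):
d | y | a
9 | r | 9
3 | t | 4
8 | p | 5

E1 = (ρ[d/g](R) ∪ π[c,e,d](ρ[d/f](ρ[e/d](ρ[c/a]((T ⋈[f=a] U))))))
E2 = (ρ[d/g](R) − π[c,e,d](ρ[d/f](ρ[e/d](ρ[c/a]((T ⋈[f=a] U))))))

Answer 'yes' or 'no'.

E1 subexpression sizes:
  R → 5
  ρ[d/g](R) → 5
  T → 3
  U → 3
  (T ⋈[f=a] U) → 3
  ρ[c/a]((T ⋈[f=a] U)) → 3
  ρ[e/d](ρ[c/a]((T ⋈[f=a] U))) → 3
  ρ[d/f](ρ[e/d](ρ[c/a]((T ⋈[f=a] U)))) → 3
  π[c,e,d](ρ[d/f](ρ[e/d](ρ[c/a]((T ⋈[f=a] U))))) → 3
  (ρ[d/g](R) ∪ π[c,e,d](ρ[d/f](ρ[e/d](ρ[c/a]((T ⋈[f=a] U)))))) → 8
E2 subexpression sizes:
  R → 5
  ρ[d/g](R) → 5
  T → 3
  U → 3
  (T ⋈[f=a] U) → 3
  ρ[c/a]((T ⋈[f=a] U)) → 3
  ρ[e/d](ρ[c/a]((T ⋈[f=a] U))) → 3
  ρ[d/f](ρ[e/d](ρ[c/a]((T ⋈[f=a] U)))) → 3
  π[c,e,d](ρ[d/f](ρ[e/d](ρ[c/a]((T ⋈[f=a] U))))) → 3
  (ρ[d/g](R) − π[c,e,d](ρ[d/f](ρ[e/d](ρ[c/a]((T ⋈[f=a] U)))))) → 5

E1 result:
c | e | d
1 | 2 | 6
2 | 9 | 8
4 | 3 | 4
5 | 1 | 4
8 | 5 | 6
9 | 9 | 1
9 | 9 | 9
9 | 9 | 9
E2 result:
c | e | d
1 | 2 | 6
2 | 9 | 8
5 | 1 | 4
8 | 5 | 6
9 | 9 | 1
Witness: (9, 9, 9) appears 2× in E1 but 0× in E2.

no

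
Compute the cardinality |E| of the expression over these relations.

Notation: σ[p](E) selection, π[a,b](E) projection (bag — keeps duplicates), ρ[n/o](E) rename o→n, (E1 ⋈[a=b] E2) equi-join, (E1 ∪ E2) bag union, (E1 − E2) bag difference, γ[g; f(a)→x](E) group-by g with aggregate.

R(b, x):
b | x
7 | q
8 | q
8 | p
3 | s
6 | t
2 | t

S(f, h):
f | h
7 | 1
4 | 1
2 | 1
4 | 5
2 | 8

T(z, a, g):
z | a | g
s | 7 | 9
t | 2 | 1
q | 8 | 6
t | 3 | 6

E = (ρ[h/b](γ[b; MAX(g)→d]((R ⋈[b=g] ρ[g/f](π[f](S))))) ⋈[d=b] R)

Per-node cardinality:
  R → 6
  S → 5
  π[f](S) → 5
  ρ[g/f](π[f](S)) → 5
  (R ⋈[b=g] ρ[g/f](π[f](S))) → 3
  γ[b; MAX(g)→d]((R ⋈[b=g] ρ[g/f](π[f](S)))) → 2
  ρ[h/b](γ[b; MAX(g)→d]((R ⋈[b=g] ρ[g/f](π[f](S))))) → 2
  R → 6
  (ρ[h/b](γ[b; MAX(g)→d]((R ⋈[b=g] ρ[g/f](π[f](S))))) ⋈[d=b] R) → 2

|E| = 2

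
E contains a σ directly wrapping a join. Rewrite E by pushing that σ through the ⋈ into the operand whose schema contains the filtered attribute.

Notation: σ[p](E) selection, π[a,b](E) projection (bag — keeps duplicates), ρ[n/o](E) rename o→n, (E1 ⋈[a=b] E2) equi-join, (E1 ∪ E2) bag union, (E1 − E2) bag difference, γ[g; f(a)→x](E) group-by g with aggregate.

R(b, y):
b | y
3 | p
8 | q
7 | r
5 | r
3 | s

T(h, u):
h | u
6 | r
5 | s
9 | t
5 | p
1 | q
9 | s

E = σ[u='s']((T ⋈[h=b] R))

σ filters on u, owned by the left side.
E' = (σ[u='s'](T) ⋈[h=b] R)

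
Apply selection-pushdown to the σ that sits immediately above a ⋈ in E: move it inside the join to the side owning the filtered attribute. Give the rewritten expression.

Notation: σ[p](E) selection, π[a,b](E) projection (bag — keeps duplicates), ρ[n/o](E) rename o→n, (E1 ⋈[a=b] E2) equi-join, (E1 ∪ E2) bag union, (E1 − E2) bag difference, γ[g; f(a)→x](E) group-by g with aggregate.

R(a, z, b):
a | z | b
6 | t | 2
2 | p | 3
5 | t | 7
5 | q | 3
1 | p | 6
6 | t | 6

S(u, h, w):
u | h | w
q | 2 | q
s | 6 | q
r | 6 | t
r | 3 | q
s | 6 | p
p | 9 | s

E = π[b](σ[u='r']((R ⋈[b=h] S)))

σ filters on u, owned by the right side.
E' = π[b]((R ⋈[b=h] σ[u='r'](S)))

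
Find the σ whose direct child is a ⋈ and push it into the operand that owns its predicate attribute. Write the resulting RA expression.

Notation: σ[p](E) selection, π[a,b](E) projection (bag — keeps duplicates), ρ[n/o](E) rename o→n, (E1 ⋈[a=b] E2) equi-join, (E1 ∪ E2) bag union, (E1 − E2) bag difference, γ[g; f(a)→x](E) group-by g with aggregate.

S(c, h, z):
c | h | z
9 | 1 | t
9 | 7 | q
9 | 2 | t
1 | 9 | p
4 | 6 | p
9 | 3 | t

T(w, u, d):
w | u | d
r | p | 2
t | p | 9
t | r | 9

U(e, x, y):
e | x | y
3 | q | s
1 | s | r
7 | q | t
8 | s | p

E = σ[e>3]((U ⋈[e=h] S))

σ filters on e, owned by the left side.
E' = (σ[e>3](U) ⋈[e=h] S)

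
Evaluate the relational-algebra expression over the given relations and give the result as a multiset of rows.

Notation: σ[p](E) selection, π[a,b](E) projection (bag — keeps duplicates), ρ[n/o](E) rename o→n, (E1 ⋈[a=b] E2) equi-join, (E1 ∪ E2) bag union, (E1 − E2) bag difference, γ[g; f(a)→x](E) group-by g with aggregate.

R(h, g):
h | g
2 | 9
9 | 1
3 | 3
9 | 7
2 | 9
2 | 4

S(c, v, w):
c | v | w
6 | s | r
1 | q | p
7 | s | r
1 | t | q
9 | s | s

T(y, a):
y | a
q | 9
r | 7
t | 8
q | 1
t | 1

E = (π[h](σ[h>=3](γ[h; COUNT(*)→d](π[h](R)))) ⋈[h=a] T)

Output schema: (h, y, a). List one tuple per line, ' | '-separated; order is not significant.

Subexpression sizes:
  R → 6
  π[h](R) → 6
  γ[h; COUNT(*)→d](π[h](R)) → 3
  σ[h>=3](γ[h; COUNT(*)→d](π[h](R))) → 2
  π[h](σ[h>=3](γ[h; COUNT(*)→d](π[h](R)))) → 2
  T → 5
  (π[h](σ[h>=3](γ[h; COUNT(*)→d](π[h](R)))) ⋈[h=a] T) → 1

== RESULT ==
h | y | a
9 | q | 9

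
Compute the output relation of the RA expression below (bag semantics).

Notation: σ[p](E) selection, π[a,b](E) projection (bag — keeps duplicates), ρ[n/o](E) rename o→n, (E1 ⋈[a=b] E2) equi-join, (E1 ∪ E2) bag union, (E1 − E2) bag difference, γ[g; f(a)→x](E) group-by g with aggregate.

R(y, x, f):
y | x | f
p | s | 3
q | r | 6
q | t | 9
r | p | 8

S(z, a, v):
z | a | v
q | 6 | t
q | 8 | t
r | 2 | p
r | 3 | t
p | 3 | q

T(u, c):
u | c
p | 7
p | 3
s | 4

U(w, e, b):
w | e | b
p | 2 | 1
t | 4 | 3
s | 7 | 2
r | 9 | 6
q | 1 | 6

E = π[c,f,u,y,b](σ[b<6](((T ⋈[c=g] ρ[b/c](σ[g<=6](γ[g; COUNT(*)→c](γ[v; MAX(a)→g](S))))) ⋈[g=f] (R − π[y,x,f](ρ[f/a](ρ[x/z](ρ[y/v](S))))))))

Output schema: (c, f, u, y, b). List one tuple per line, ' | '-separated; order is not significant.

Subexpression sizes:
  T → 3
  S → 5
  γ[v; MAX(a)→g](S) → 3
  γ[g; COUNT(*)→c](γ[v; MAX(a)→g](S)) → 3
  σ[g<=6](γ[g; COUNT(*)→c](γ[v; MAX(a)→g](S))) → 2
  ρ[b/c](σ[g<=6](γ[g; COUNT(*)→c](γ[v; MAX(a)→g](S)))) → 2
  (T ⋈[c=g] ρ[b/c](σ[g<=6](γ[g; COUNT(*)→c](γ[v; MAX(a)→g](S))))) → 1
  R → 4
  S → 5
  ρ[y/v](S) → 5
  ρ[x/z](ρ[y/v](S)) → 5
  ρ[f/a](ρ[x/z](ρ[y/v](S))) → 5
  π[y,x,f](ρ[f/a](ρ[x/z](ρ[y/v](S)))) → 5
  (R − π[y,x,f](ρ[f/a](ρ[x/z](ρ[y/v](S))))) → 4
  ((T ⋈[c=g] ρ[b/c](σ[g<=6](γ[g; COUNT(*)→c](γ[v; MAX(a)→g](S))))) ⋈[g=f] (R − π[y,x,f](ρ[f/a](ρ[x/z](ρ[y/v](S)))))) → 1
  σ[b<6](((T ⋈[c=g] ρ[b/c](σ[g<=6](γ[g; COUNT(*)→c](γ[v; MAX(a)→g](S))))) ⋈[g=f] (R − π[y,x,f](ρ[f/a](ρ[x/z](ρ[y/v](S))))))) → 1
  π[c,f,u,y,b](σ[b<6](((T ⋈[c=g] ρ[b/c](σ[g<=6](γ[g; COUNT(*)→c](γ[v; MAX(a)→g](S))))) ⋈[g=f] (R − π[y,x,f](ρ[f/a](ρ[x/z](ρ[y/v](S)))))))) → 1

== RESULT ==
c | f | u | y | b
3 | 3 | p | p | 1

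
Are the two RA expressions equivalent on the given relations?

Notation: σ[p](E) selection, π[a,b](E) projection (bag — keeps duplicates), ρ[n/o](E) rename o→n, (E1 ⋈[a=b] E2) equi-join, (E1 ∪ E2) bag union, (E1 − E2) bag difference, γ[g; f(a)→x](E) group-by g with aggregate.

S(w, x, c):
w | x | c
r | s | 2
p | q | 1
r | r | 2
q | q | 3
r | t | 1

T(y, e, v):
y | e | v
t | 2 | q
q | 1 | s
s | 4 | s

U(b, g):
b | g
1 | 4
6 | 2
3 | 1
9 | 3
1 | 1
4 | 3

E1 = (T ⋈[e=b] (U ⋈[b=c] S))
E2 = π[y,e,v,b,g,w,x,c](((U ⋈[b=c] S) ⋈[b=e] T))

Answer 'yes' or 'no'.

E1 subexpression sizes:
  T → 3
  U → 6
  S → 5
  (U ⋈[b=c] S) → 5
  (T ⋈[e=b] (U ⋈[b=c] S)) → 4
E2 subexpression sizes:
  U → 6
  S → 5
  (U ⋈[b=c] S) → 5
  T → 3
  ((U ⋈[b=c] S) ⋈[b=e] T) → 4
  π[y,e,v,b,g,w,x,c](((U ⋈[b=c] S) ⋈[b=e] T)) → 4

E1 and E2 produce the same multiset:
y | e | v | b | g | w | x | c
q | 1 | s | 1 | 1 | p | q | 1
q | 1 | s | 1 | 1 | r | t | 1
q | 1 | s | 1 | 4 | p | q | 1
q | 1 | s | 1 | 4 | r | t | 1

yes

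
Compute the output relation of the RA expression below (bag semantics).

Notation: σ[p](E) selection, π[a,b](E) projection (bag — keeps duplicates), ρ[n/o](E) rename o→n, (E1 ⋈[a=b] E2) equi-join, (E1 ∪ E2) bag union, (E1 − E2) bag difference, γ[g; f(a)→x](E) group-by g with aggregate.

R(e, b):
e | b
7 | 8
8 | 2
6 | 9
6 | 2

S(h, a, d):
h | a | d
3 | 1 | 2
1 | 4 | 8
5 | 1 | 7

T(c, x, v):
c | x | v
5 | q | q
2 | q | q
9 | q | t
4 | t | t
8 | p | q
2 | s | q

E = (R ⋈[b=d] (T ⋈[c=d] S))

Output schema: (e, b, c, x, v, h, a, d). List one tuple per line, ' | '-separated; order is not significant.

Row counts bottom-up:
  R → 4
  T → 6
  S → 3
  (T ⋈[c=d] S) → 3
  (R ⋈[b=d] (T ⋈[c=d] S)) → 5

== RESULT ==
e | b | c | x | v | h | a | d
6 | 2 | 2 | q | q | 3 | 1 | 2
6 | 2 | 2 | s | q | 3 | 1 | 2
7 | 8 | 8 | p | q | 1 | 4 | 8
8 | 2 | 2 | q | q | 3 | 1 | 2
8 | 2 | 2 | s | q | 3 | 1 | 2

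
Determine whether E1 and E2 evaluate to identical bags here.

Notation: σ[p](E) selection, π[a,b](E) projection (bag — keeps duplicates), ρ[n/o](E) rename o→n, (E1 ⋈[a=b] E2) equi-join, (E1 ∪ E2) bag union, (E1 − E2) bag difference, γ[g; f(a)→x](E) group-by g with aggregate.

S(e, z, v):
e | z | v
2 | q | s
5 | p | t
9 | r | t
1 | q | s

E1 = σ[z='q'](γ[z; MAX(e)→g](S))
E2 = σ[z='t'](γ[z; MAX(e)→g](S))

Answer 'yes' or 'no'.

E1 stepwise |·|:
  S → 4
  γ[z; MAX(e)→g](S) → 3
  σ[z='q'](γ[z; MAX(e)→g](S)) → 1
E2 stepwise |·|:
  S → 4
  γ[z; MAX(e)→g](S) → 3
  σ[z='t'](γ[z; MAX(e)→g](S)) → 0

E1 result:
z | g
q | 2
E2 result:
z | g
(0 rows)
Witness: ('q', 2) appears 1× in E1 but 0× in E2.

no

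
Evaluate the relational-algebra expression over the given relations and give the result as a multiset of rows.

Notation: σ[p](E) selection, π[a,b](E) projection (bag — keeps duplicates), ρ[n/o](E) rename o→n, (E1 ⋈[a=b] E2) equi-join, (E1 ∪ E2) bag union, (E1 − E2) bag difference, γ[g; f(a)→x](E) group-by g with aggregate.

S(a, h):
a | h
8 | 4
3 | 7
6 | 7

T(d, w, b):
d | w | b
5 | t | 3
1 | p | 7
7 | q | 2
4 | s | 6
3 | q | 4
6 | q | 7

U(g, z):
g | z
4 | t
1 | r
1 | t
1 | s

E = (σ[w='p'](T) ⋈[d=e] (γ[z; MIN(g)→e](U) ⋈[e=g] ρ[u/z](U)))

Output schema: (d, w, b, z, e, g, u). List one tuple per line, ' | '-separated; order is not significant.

Stepwise |·|:
  T → 6
  σ[w='p'](T) → 1
  U → 4
  γ[z; MIN(g)→e](U) → 3
  U → 4
  ρ[u/z](U) → 4
  (γ[z; MIN(g)→e](U) ⋈[e=g] ρ[u/z](U)) → 9
  (σ[w='p'](T) ⋈[d=e] (γ[z; MIN(g)→e](U) ⋈[e=g] ρ[u/z](U))) → 9

== RESULT ==
d | w | b | z | e | g | u
1 | p | 7 | r | 1 | 1 | r
1 | p | 7 | r | 1 | 1 | s
1 | p | 7 | r | 1 | 1 | t
1 | p | 7 | s | 1 | 1 | r
1 | p | 7 | s | 1 | 1 | s
1 | p | 7 | s | 1 | 1 | t
1 | p | 7 | t | 1 | 1 | r
1 | p | 7 | t | 1 | 1 | s
1 | p | 7 | t | 1 | 1 | t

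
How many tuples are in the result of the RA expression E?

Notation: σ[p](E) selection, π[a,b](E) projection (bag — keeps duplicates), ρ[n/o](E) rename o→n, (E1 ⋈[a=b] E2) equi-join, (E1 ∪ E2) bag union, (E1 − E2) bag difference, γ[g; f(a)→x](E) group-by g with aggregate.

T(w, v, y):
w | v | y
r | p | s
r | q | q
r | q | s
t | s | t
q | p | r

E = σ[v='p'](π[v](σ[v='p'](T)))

Subexpression sizes:
  T → 5
  σ[v='p'](T) → 2
  π[v](σ[v='p'](T)) → 2
  σ[v='p'](π[v](σ[v='p'](T))) → 2

|E| = 2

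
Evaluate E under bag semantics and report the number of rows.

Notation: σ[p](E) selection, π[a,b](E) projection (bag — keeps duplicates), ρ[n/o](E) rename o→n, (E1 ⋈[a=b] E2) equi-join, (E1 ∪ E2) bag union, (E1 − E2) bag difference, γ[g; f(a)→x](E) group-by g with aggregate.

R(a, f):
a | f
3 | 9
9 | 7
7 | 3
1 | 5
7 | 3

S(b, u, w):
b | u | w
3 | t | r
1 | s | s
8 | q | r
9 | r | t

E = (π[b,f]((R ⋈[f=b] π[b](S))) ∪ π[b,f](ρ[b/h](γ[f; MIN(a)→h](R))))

Row counts bottom-up:
  R → 5
  S → 4
  π[b](S) → 4
  (R ⋈[f=b] π[b](S)) → 3
  π[b,f]((R ⋈[f=b] π[b](S))) → 3
  R → 5
  γ[f; MIN(a)→h](R) → 4
  ρ[b/h](γ[f; MIN(a)→h](R)) → 4
  π[b,f](ρ[b/h](γ[f; MIN(a)→h](R))) → 4
  (π[b,f]((R ⋈[f=b] π[b](S))) ∪ π[b,f](ρ[b/h](γ[f; MIN(a)→h](R)))) → 7

|E| = 7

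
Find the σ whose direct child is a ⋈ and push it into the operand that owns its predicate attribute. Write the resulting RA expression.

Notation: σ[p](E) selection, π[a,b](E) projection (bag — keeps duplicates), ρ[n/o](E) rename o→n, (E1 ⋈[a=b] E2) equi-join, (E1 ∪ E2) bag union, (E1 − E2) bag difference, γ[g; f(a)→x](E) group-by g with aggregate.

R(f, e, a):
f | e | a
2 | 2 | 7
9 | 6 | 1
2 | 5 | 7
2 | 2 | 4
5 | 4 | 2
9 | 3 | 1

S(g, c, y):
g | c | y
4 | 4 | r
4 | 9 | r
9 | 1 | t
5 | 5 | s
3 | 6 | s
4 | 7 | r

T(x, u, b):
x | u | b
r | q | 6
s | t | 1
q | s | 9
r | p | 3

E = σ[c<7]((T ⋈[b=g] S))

σ filters on c, owned by the right side.
E' = (T ⋈[b=g] σ[c<7](S))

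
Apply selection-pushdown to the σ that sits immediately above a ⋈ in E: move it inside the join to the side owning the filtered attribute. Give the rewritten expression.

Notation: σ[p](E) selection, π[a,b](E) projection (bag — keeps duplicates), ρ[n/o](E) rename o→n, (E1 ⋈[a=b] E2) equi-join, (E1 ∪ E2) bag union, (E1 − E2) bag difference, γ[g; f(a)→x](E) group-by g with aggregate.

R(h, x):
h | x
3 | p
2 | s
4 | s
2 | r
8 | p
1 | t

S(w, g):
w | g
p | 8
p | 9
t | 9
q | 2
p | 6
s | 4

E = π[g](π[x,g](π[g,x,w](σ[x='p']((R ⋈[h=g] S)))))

σ filters on x, owned by the left side.
E' = π[g](π[x,g](π[g,x,w]((σ[x='p'](R) ⋈[h=g] S))))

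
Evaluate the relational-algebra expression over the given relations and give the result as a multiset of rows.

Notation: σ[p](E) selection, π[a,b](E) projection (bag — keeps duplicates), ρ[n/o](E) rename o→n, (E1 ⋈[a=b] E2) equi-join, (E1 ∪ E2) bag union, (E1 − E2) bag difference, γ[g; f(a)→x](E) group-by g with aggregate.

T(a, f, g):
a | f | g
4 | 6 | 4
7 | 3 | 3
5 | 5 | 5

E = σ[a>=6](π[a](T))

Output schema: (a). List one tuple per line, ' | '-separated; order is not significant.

Subexpression sizes:
  T → 3
  π[a](T) → 3
  σ[a>=6](π[a](T)) → 1

== RESULT ==
a
7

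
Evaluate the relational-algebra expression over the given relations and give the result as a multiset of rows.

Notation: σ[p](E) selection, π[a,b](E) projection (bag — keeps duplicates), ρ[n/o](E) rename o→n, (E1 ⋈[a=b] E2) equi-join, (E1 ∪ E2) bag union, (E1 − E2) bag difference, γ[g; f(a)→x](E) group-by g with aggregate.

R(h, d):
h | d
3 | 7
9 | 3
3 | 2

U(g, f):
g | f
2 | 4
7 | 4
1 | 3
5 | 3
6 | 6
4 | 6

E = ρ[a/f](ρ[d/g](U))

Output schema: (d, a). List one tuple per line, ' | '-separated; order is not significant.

Subexpression sizes:
  U → 6
  ρ[d/g](U) → 6
  ρ[a/f](ρ[d/g](U)) → 6

== RESULT ==
d | a
1 | 3
2 | 4
4 | 6
5 | 3
6 | 6
7 | 4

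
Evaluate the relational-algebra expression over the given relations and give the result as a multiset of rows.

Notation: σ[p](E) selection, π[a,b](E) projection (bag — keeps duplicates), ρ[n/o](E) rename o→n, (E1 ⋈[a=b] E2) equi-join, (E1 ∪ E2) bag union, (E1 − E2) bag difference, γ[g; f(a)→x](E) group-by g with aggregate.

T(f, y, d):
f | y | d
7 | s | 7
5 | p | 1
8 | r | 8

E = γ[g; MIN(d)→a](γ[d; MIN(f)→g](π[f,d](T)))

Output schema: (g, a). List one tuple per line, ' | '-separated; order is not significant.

Per-node cardinality:
  T → 3
  π[f,d](T) → 3
  γ[d; MIN(f)→g](π[f,d](T)) → 3
  γ[g; MIN(d)→a](γ[d; MIN(f)→g](π[f,d](T))) → 3

== RESULT ==
g | a
5 | 1
7 | 7
8 | 8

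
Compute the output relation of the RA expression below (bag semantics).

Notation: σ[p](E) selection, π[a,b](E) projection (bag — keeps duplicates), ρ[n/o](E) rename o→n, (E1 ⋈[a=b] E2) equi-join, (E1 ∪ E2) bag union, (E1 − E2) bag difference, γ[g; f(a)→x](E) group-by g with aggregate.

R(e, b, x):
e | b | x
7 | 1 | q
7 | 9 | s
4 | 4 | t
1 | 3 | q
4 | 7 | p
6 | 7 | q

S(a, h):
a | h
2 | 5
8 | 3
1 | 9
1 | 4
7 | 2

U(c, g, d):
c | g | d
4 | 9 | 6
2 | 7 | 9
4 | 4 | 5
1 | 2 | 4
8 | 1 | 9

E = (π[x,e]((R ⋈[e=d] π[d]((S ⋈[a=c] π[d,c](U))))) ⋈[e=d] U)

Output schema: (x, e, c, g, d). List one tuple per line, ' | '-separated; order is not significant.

Per-node cardinality:
  R → 6
  S → 5
  U → 5
  π[d,c](U) → 5
  (S ⋈[a=c] π[d,c](U)) → 4
  π[d]((S ⋈[a=c] π[d,c](U))) → 4
  (R ⋈[e=d] π[d]((S ⋈[a=c] π[d,c](U)))) → 4
  π[x,e]((R ⋈[e=d] π[d]((S ⋈[a=c] π[d,c](U))))) → 4
  U → 5
  (π[x,e]((R ⋈[e=d] π[d]((S ⋈[a=c] π[d,c](U))))) ⋈[e=d] U) → 4

== RESULT ==
x | e | c | g | d
p | 4 | 1 | 2 | 4
p | 4 | 1 | 2 | 4
t | 4 | 1 | 2 | 4
t | 4 | 1 | 2 | 4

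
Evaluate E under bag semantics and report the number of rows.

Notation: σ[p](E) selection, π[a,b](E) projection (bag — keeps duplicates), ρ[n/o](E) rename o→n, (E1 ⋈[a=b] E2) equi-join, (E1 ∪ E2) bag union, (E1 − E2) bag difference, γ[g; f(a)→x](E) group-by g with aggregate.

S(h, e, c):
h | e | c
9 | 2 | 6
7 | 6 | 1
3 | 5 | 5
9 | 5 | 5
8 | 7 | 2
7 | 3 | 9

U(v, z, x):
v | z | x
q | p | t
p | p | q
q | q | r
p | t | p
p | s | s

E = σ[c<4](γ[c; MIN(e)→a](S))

Stepwise |·|:
  S → 6
  γ[c; MIN(e)→a](S) → 5
  σ[c<4](γ[c; MIN(e)→a](S)) → 2

|E| = 2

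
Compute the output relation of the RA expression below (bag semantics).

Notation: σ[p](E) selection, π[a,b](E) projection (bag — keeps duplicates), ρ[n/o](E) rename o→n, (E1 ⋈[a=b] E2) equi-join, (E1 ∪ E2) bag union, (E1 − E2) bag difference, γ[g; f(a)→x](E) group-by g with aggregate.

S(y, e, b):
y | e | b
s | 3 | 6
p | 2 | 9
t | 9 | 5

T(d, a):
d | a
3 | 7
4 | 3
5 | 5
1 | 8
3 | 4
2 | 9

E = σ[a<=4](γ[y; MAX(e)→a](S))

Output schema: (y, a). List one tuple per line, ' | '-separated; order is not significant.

Row counts bottom-up:
  S → 3
  γ[y; MAX(e)→a](S) → 3
  σ[a<=4](γ[y; MAX(e)→a](S)) → 2

== RESULT ==
y | a
p | 2
s | 3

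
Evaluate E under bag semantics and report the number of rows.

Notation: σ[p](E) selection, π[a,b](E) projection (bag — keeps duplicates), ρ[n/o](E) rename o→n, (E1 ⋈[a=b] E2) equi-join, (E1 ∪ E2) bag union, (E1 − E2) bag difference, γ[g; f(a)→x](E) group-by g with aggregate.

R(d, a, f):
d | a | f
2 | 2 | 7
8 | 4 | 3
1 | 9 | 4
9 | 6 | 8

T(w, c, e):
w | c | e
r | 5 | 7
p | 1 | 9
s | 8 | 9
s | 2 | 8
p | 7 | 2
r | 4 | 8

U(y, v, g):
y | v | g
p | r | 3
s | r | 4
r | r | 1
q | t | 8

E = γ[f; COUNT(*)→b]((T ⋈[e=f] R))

Per-node cardinality:
  T → 6
  R → 4
  (T ⋈[e=f] R) → 3
  γ[f; COUNT(*)→b]((T ⋈[e=f] R)) → 2

|E| = 2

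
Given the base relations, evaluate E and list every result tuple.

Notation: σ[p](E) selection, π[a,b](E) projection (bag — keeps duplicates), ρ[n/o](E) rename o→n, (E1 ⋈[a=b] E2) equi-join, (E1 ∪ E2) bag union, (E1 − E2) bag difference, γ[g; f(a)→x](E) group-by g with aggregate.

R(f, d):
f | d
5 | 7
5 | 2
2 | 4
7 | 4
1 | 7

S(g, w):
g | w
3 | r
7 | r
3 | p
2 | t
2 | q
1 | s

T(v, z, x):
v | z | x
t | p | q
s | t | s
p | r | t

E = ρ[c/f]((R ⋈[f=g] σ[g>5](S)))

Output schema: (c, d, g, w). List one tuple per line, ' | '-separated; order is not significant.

Stepwise |·|:
  R → 5
  S → 6
  σ[g>5](S) → 1
  (R ⋈[f=g] σ[g>5](S)) → 1
  ρ[c/f]((R ⋈[f=g] σ[g>5](S))) → 1

== RESULT ==
c | d | g | w
7 | 4 | 7 | r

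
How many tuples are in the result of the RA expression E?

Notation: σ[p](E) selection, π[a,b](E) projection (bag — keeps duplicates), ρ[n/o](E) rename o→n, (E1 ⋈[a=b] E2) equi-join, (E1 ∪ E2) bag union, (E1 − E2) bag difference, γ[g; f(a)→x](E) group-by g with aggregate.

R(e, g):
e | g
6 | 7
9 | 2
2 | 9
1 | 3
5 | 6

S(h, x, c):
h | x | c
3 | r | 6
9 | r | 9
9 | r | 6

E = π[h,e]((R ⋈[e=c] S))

Stepwise |·|:
  R → 5
  S → 3
  (R ⋈[e=c] S) → 3
  π[h,e]((R ⋈[e=c] S)) → 3

|E| = 3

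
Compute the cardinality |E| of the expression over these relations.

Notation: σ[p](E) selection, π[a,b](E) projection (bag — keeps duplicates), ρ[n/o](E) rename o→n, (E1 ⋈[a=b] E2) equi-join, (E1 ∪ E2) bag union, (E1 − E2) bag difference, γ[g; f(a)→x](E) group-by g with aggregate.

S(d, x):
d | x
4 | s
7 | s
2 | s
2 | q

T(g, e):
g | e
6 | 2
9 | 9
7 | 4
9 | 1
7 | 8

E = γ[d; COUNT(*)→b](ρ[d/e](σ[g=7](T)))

Row counts bottom-up:
  T → 5
  σ[g=7](T) → 2
  ρ[d/e](σ[g=7](T)) → 2
  γ[d; COUNT(*)→b](ρ[d/e](σ[g=7](T))) → 2

|E| = 2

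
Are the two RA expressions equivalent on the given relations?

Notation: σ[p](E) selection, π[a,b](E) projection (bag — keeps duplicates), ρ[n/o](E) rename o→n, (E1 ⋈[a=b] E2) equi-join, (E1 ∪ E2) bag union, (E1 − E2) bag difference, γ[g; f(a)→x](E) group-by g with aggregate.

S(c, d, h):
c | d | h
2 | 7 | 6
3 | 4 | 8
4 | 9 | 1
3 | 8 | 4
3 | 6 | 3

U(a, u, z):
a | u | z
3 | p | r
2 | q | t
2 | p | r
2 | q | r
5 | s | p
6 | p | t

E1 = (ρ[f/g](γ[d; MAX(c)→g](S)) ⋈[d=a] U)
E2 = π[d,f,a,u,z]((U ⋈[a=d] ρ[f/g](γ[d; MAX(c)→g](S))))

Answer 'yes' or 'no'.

E1 stepwise |·|:
  S → 5
  γ[d; MAX(c)→g](S) → 5
  ρ[f/g](γ[d; MAX(c)→g](S)) → 5
  U → 6
  (ρ[f/g](γ[d; MAX(c)→g](S)) ⋈[d=a] U) → 1
E2 stepwise |·|:
  U → 6
  S → 5
  γ[d; MAX(c)→g](S) → 5
  ρ[f/g](γ[d; MAX(c)→g](S)) → 5
  (U ⋈[a=d] ρ[f/g](γ[d; MAX(c)→g](S))) → 1
  π[d,f,a,u,z]((U ⋈[a=d] ρ[f/g](γ[d; MAX(c)→g](S)))) → 1

E1 and E2 produce the same multiset:
d | f | a | u | z
6 | 3 | 6 | p | t

yes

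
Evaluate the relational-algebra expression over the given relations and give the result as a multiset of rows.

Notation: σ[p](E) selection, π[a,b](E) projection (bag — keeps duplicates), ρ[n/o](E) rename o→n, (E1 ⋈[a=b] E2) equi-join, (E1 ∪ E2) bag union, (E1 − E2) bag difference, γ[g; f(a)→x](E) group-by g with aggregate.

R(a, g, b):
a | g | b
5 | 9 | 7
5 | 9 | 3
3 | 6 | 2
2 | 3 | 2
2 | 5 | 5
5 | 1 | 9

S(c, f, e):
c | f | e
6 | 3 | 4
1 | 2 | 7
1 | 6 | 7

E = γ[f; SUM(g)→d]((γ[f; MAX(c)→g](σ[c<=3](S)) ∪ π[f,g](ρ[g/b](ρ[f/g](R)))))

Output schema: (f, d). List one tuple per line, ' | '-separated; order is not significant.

Stepwise |·|:
  S → 3
  σ[c<=3](S) → 2
  γ[f; MAX(c)→g](σ[c<=3](S)) → 2
  R → 6
  ρ[f/g](R) → 6
  ρ[g/b](ρ[f/g](R)) → 6
  π[f,g](ρ[g/b](ρ[f/g](R))) → 6
  (γ[f; MAX(c)→g](σ[c<=3](S)) ∪ π[f,g](ρ[g/b](ρ[f/g](R)))) → 8
  γ[f; SUM(g)→d]((γ[f; MAX(c)→g](σ[c<=3](S)) ∪ π[f,g](ρ[g/b](ρ[f/g](R))))) → 6

== RESULT ==
f | d
1 | 9
2 | 1
3 | 2
5 | 5
6 | 3
9 | 10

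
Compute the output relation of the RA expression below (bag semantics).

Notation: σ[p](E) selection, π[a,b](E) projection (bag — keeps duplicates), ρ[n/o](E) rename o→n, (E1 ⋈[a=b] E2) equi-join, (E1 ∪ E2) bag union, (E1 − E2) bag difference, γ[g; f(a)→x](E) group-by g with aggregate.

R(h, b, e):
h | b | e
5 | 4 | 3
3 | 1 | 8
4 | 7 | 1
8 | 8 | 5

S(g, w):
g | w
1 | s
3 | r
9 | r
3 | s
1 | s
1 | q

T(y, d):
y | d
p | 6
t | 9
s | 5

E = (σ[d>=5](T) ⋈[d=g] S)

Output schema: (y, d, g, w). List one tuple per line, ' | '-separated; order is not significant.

Stepwise |·|:
  T → 3
  σ[d>=5](T) → 3
  S → 6
  (σ[d>=5](T) ⋈[d=g] S) → 1

== RESULT ==
y | d | g | w
t | 9 | 9 | r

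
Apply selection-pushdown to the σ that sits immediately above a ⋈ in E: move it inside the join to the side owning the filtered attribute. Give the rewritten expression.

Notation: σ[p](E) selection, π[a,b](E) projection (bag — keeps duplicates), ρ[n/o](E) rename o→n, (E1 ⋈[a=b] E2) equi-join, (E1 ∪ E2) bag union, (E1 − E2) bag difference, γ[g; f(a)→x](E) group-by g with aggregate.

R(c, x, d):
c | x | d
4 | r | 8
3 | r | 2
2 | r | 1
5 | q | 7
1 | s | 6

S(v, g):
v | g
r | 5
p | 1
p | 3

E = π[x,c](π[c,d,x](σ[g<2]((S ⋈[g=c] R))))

σ filters on g, owned by the left side.
E' = π[x,c](π[c,d,x]((σ[g<2](S) ⋈[g=c] R)))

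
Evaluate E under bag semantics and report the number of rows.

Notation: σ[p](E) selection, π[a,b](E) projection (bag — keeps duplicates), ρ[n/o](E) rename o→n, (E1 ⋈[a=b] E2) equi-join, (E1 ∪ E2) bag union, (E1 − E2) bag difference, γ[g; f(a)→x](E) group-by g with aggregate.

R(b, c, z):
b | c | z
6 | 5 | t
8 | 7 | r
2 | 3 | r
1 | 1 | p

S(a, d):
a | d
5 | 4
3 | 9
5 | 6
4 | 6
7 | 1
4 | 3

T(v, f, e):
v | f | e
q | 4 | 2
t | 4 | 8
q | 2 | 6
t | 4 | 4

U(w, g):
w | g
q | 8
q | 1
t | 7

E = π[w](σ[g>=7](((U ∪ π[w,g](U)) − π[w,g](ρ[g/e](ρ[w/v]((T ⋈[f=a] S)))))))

Subexpression sizes:
  U → 3
  U → 3
  π[w,g](U) → 3
  (U ∪ π[w,g](U)) → 6
  T → 4
  S → 6
  (T ⋈[f=a] S) → 6
  ρ[w/v]((T ⋈[f=a] S)) → 6
  ρ[g/e](ρ[w/v]((T ⋈[f=a] S))) → 6
  π[w,g](ρ[g/e](ρ[w/v]((T ⋈[f=a] S)))) → 6
  ((U ∪ π[w,g](U)) − π[w,g](ρ[g/e](ρ[w/v]((T ⋈[f=a] S))))) → 6
  σ[g>=7](((U ∪ π[w,g](U)) − π[w,g](ρ[g/e](ρ[w/v]((T ⋈[f=a] S)))))) → 4
  π[w](σ[g>=7](((U ∪ π[w,g](U)) − π[w,g](ρ[g/e](ρ[w/v]((T ⋈[f=a] S))))))) → 4

|E| = 4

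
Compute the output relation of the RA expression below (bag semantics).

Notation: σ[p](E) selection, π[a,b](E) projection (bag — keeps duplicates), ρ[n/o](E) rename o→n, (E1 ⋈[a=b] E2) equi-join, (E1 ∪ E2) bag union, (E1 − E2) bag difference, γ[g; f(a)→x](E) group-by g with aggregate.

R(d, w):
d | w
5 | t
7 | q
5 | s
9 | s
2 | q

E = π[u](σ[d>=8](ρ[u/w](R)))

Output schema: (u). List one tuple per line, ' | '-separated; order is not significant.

Per-node cardinality:
  R → 5
  ρ[u/w](R) → 5
  σ[d>=8](ρ[u/w](R)) → 1
  π[u](σ[d>=8](ρ[u/w](R))) → 1

== RESULT ==
u
s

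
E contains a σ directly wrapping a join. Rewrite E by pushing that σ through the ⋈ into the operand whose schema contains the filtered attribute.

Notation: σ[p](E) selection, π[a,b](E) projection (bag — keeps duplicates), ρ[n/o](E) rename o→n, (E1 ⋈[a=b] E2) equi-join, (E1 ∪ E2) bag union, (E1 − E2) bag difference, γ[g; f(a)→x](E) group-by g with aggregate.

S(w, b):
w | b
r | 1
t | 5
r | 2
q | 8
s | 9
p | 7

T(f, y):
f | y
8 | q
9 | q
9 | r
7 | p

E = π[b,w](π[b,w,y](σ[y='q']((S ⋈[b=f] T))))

σ filters on y, owned by the right side.
E' = π[b,w](π[b,w,y]((S ⋈[b=f] σ[y='q'](T))))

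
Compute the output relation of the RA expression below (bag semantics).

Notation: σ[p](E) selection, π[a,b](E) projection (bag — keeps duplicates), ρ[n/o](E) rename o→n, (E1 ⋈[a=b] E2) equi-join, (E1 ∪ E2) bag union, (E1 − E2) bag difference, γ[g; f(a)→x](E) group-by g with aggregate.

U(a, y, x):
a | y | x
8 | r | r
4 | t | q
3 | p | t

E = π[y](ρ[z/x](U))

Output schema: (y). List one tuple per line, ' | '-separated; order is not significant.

Stepwise |·|:
  U → 3
  ρ[z/x](U) → 3
  π[y](ρ[z/x](U)) → 3

== RESULT ==
y
p
r
t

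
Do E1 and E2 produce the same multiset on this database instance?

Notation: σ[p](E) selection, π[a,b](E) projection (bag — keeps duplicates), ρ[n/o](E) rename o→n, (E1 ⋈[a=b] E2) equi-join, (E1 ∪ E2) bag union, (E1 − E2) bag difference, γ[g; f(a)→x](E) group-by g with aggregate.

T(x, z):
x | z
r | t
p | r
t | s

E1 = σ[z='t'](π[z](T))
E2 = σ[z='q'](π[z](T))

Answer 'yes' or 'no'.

E1 stepwise |·|:
  T → 3
  π[z](T) → 3
  σ[z='t'](π[z](T)) → 1
E2 stepwise |·|:
  T → 3
  π[z](T) → 3
  σ[z='q'](π[z](T)) → 0

E1 result:
z
t
E2 result:
z
(0 rows)
Witness: ('t',) appears 1× in E1 but 0× in E2.

no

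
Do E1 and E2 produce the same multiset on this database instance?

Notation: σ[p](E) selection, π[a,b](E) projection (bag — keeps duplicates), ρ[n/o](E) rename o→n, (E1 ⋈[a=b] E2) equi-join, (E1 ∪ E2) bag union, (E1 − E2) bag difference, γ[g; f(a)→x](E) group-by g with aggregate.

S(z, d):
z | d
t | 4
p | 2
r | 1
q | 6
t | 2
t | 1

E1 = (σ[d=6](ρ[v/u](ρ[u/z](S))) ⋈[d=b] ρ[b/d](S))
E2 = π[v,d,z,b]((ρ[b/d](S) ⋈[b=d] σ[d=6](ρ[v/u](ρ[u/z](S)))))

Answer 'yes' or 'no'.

E1 row counts bottom-up:
  S → 6
  ρ[u/z](S) → 6
  ρ[v/u](ρ[u/z](S)) → 6
  σ[d=6](ρ[v/u](ρ[u/z](S))) → 1
  S → 6
  ρ[b/d](S) → 6
  (σ[d=6](ρ[v/u](ρ[u/z](S))) ⋈[d=b] ρ[b/d](S)) → 1
E2 row counts bottom-up:
  S → 6
  ρ[b/d](S) → 6
  S → 6
  ρ[u/z](S) → 6
  ρ[v/u](ρ[u/z](S)) → 6
  σ[d=6](ρ[v/u](ρ[u/z](S))) → 1
  (ρ[b/d](S) ⋈[b=d] σ[d=6](ρ[v/u](ρ[u/z](S)))) → 1
  π[v,d,z,b]((ρ[b/d](S) ⋈[b=d] σ[d=6](ρ[v/u](ρ[u/z](S))))) → 1

E1 and E2 produce the same multiset:
v | d | z | b
q | 6 | q | 6

yes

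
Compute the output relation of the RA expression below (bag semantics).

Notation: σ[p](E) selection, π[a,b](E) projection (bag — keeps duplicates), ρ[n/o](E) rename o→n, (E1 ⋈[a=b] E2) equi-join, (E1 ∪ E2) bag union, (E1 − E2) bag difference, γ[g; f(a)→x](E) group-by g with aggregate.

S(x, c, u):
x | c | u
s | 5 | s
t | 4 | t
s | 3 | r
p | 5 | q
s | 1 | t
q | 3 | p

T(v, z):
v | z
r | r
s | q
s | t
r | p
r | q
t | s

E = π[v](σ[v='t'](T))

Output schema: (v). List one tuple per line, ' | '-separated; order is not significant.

Subexpression sizes:
  T → 6
  σ[v='t'](T) → 1
  π[v](σ[v='t'](T)) → 1

== RESULT ==
v
t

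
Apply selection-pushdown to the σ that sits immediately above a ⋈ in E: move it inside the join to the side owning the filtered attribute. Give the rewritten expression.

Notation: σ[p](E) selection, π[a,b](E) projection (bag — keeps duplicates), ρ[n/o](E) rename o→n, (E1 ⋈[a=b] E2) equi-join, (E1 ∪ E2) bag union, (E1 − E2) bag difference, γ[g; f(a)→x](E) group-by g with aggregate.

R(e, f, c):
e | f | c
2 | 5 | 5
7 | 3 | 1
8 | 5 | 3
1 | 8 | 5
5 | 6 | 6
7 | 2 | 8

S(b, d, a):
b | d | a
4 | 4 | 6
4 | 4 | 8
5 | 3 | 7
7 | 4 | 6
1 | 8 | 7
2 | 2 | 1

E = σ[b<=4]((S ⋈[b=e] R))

σ filters on b, owned by the left side.
E' = (σ[b<=4](S) ⋈[b=e] R)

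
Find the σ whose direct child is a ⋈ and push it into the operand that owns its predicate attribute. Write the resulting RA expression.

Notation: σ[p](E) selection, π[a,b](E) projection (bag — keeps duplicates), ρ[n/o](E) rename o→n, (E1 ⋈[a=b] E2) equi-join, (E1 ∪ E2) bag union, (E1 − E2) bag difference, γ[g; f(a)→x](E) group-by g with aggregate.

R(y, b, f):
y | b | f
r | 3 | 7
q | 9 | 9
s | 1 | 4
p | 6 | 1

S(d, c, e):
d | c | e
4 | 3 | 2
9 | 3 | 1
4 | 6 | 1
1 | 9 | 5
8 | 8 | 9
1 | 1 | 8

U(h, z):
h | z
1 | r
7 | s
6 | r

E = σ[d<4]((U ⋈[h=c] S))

σ filters on d, owned by the right side.
E' = (U ⋈[h=c] σ[d<4](S))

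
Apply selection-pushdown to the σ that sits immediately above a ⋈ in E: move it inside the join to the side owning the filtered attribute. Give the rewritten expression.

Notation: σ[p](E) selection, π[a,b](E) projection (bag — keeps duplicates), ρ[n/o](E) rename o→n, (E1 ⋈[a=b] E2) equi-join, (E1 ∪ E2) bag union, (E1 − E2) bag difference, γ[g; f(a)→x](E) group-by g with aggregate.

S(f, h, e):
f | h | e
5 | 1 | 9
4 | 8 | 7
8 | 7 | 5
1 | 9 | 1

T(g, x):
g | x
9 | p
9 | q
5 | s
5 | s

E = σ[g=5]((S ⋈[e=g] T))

σ filters on g, owned by the right side.
E' = (S ⋈[e=g] σ[g=5](T))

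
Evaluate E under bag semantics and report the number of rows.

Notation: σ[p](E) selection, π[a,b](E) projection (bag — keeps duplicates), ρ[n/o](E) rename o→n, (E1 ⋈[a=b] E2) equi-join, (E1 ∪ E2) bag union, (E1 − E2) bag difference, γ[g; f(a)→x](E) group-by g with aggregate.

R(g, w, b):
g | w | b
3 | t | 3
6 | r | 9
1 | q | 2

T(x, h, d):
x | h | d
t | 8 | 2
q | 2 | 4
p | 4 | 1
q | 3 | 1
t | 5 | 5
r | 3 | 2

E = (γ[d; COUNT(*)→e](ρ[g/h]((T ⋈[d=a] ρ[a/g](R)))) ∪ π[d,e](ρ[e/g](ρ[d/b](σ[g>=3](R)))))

Per-node cardinality:
  T → 6
  R → 3
  ρ[a/g](R) → 3
  (T ⋈[d=a] ρ[a/g](R)) → 2
  ρ[g/h]((T ⋈[d=a] ρ[a/g](R))) → 2
  γ[d; COUNT(*)→e](ρ[g/h]((T ⋈[d=a] ρ[a/g](R)))) → 1
  R → 3
  σ[g>=3](R) → 2
  ρ[d/b](σ[g>=3](R)) → 2
  ρ[e/g](ρ[d/b](σ[g>=3](R))) → 2
  π[d,e](ρ[e/g](ρ[d/b](σ[g>=3](R)))) → 2
  (γ[d; COUNT(*)→e](ρ[g/h]((T ⋈[d=a] ρ[a/g](R)))) ∪ π[d,e](ρ[e/g](ρ[d/b](σ[g>=3](R))))) → 3

|E| = 3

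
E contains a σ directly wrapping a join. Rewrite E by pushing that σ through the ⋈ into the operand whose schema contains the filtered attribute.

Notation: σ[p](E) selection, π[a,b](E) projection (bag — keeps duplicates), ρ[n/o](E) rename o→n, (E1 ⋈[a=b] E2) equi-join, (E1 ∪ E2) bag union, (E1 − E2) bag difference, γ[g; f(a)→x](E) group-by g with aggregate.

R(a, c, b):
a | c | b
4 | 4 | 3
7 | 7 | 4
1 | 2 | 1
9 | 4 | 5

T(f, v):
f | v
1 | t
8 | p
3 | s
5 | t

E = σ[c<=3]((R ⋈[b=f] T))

σ filters on c, owned by the left side.
E' = (σ[c<=3](R) ⋈[b=f] T)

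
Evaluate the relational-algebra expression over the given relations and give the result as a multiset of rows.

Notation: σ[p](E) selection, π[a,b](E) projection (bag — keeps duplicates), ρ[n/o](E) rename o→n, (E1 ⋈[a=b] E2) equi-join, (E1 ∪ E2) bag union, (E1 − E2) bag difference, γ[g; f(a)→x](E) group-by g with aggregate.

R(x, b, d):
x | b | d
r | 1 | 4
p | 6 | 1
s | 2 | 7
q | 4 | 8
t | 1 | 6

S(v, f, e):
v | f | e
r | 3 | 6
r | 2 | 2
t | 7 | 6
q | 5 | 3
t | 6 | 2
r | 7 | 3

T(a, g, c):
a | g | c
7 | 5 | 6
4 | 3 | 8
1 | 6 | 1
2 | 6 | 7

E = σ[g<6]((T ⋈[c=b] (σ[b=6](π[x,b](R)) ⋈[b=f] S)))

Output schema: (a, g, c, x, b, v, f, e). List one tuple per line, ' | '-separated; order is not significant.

Per-node cardinality:
  T → 4
  R → 5
  π[x,b](R) → 5
  σ[b=6](π[x,b](R)) → 1
  S → 6
  (σ[b=6](π[x,b](R)) ⋈[b=f] S) → 1
  (T ⋈[c=b] (σ[b=6](π[x,b](R)) ⋈[b=f] S)) → 1
  σ[g<6]((T ⋈[c=b] (σ[b=6](π[x,b](R)) ⋈[b=f] S))) → 1

== RESULT ==
a | g | c | x | b | v | f | e
7 | 5 | 6 | p | 6 | t | 6 | 2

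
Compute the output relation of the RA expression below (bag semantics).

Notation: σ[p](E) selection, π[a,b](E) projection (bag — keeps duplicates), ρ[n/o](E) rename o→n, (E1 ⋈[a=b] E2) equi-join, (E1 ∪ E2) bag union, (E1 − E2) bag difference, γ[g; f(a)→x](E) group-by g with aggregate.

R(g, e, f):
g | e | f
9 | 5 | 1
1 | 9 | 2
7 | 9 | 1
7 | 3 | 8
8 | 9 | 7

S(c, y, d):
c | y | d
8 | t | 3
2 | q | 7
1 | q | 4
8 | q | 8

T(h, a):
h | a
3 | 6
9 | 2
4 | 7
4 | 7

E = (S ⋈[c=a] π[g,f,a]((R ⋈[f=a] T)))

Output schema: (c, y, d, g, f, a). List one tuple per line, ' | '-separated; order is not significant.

Per-node cardinality:
  S → 4
  R → 5
  T → 4
  (R ⋈[f=a] T) → 3
  π[g,f,a]((R ⋈[f=a] T)) → 3
  (S ⋈[c=a] π[g,f,a]((R ⋈[f=a] T))) → 1

== RESULT ==
c | y | d | g | f | a
2 | q | 7 | 1 | 2 | 2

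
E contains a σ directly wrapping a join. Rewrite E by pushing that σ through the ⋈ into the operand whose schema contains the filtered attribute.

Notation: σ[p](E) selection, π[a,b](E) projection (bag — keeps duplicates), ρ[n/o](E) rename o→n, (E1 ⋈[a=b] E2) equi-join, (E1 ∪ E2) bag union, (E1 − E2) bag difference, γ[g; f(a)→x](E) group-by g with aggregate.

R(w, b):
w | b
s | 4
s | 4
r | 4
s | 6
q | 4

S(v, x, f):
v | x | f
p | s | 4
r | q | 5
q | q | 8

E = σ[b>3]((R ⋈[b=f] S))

σ filters on b, owned by the left side.
E' = (σ[b>3](R) ⋈[b=f] S)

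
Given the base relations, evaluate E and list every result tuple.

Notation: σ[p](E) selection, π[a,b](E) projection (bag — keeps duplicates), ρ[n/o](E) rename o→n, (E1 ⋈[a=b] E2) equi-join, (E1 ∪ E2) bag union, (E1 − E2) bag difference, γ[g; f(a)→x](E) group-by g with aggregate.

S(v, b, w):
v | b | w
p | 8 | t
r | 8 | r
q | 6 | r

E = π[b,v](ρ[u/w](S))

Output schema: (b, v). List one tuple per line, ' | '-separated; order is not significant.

Subexpression sizes:
  S → 3
  ρ[u/w](S) → 3
  π[b,v](ρ[u/w](S)) → 3

== RESULT ==
b | v
6 | q
8 | p
8 | r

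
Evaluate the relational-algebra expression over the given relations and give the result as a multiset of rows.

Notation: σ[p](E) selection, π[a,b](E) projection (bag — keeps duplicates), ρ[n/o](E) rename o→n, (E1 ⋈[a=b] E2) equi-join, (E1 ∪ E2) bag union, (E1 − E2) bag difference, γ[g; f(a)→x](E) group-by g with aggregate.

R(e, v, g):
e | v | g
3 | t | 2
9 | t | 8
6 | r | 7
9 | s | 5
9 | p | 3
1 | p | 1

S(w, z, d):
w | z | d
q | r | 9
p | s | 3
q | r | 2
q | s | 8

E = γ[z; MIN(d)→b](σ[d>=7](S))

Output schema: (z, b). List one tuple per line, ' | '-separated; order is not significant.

Stepwise |·|:
  S → 4
  σ[d>=7](S) → 2
  γ[z; MIN(d)→b](σ[d>=7](S)) → 2

== RESULT ==
z | b
r | 9
s | 8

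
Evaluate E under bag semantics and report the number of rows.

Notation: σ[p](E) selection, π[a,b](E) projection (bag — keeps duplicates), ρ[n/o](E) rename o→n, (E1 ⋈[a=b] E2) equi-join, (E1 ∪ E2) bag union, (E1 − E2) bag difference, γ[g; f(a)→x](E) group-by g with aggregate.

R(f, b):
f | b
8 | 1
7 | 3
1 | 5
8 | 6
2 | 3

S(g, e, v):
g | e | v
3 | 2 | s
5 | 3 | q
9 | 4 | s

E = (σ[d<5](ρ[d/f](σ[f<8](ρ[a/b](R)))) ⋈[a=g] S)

Subexpression sizes:
  R → 5
  ρ[a/b](R) → 5
  σ[f<8](ρ[a/b](R)) → 3
  ρ[d/f](σ[f<8](ρ[a/b](R))) → 3
  σ[d<5](ρ[d/f](σ[f<8](ρ[a/b](R)))) → 2
  S → 3
  (σ[d<5](ρ[d/f](σ[f<8](ρ[a/b](R)))) ⋈[a=g] S) → 2

|E| = 2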